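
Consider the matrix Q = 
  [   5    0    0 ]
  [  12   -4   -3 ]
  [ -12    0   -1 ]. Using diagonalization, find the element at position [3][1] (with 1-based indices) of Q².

-48

Characteristic polynomial: t^3 - 21t - 20 = (t - 5)(t + 1)(t + 4), so the eigenvalues are -4, -1, 5.
t=5: eigenvector (1, 2, -2).
t=-1: eigenvector (0, 1, -1).
t=-4: eigenvector (0, 1, 0).
P = [[1, 0, 0], [2, 1, 1], [-2, -1, 0]], D = diag(5, -1, -4), P⁻¹ = [[1, 0, 0], [-2, 0, -1], [0, 1, 1]].
Q² = P·diag(25, 1, 16)·P⁻¹ = [[25, 0, 0], [48, 16, 15], [-48, 0, 1]].
The requested entry is -48.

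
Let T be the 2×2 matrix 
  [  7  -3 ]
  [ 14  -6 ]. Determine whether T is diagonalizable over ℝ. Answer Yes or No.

Characteristic polynomial: p(μ) = μ^2 - μ = μ(μ - 1).
All 2 eigenvalues are distinct, so T is diagonalizable.

Yes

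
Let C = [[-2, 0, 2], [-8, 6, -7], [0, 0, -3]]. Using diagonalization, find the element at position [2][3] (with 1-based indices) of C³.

Characteristic polynomial: s^3 - s^2 - 24s - 36 = (s - 6)(s + 2)(s + 3), so the eigenvalues are -3, -2, 6.
s=-2: eigenvector (1, 1, 0).
s=6: eigenvector (0, 1, 0).
s=-3: eigenvector (-2, -1, 1).
P = [[1, 0, -2], [1, 1, -1], [0, 0, 1]], D = diag(-2, 6, -3), P⁻¹ = [[1, 0, 2], [-1, 1, -1], [0, 0, 1]].
C³ = P·diag(-8, 216, -27)·P⁻¹ = [[-8, 0, 38], [-224, 216, -205], [0, 0, -27]].
The requested entry is -205.

-205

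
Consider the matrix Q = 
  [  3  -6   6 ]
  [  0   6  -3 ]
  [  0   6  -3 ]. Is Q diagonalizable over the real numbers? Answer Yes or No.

Yes

Characteristic polynomial: p(t) = t^3 - 6t^2 + 9t = t(t - 3)^2.
t = 3 has algebraic multiplicity 2; rank(Q − 3I) = 1, so geometric multiplicity = 2.
Every eigenvalue has geometric = algebraic multiplicity, so Q is diagonalizable.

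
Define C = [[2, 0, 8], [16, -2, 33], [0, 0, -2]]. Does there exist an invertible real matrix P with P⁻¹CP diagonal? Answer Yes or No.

No

Characteristic polynomial: p(λ) = λ^3 + 2λ^2 - 4λ - 8 = (λ - 2)(λ + 2)^2.
λ = -2 has algebraic multiplicity 2; rank(C + 2I) = 2, so geometric multiplicity = 1.
Geometric multiplicity < algebraic multiplicity, so C is not diagonalizable.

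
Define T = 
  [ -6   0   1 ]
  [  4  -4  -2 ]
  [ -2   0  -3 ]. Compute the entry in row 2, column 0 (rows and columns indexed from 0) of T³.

-122

Characteristic polynomial: s^3 + 13s^2 + 56s + 80 = (s + 4)^2(s + 5), so the eigenvalues are -5, -4, -4.
s=-4: eigenvector (-1, 2, -2).
s=-4: eigenvector (0, 1, 0).
s=-5: eigenvector (1, -2, 1).
P = [[-1, 0, 1], [2, 1, -2], [-2, 0, 1]], D = diag(-4, -4, -5), P⁻¹ = [[1, 0, -1], [2, 1, 0], [2, 0, -1]].
T³ = P·diag(-64, -64, -125)·P⁻¹ = [[-186, 0, 61], [244, -64, -122], [-122, 0, -3]].
The requested entry is -122.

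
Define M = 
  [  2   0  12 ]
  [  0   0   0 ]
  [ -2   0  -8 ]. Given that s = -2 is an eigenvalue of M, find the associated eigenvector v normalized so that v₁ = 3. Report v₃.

M + 2I = [[4, 0, 12], [0, 2, 0], [-2, 0, -6]].
Solving (M + 2I)v = 0 gives the eigenspace spanned by (3, 0, -1).
With v₁ = 3, v = (3, 0, -1), so v₃ = -1.

-1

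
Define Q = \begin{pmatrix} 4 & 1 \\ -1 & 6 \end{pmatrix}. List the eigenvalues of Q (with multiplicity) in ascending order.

5, 5

Characteristic polynomial: p(s) = s^2 - 10s + 25 = (s - 5)^2.
Roots (with multiplicity): 5, 5.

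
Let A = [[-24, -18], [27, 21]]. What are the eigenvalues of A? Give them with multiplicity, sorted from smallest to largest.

-6, 3

Characteristic polynomial: p(μ) = μ^2 + 3μ - 18 = (μ - 3)(μ + 6).
Roots (with multiplicity): -6, 3.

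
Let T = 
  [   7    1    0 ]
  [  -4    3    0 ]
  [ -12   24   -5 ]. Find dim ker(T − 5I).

T − 5I = [[2, 1, 0], [-4, -2, 0], [-12, 24, -10]].
This matrix has rank 2, so its null space has dimension 3 − 2 = 1.

1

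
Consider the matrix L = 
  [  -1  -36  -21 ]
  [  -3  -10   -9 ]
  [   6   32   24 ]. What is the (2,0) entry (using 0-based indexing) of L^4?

1218

Characteristic polynomial: s^3 - 13s^2 + 52s - 60 = (s - 6)(s - 5)(s - 2), so the eigenvalues are 2, 5, 6.
s=5: eigenvector (-1, -1, 2).
s=2: eigenvector (2, 1, -2).
s=6: eigenvector (-3, 0, 1).
P = [[-1, 2, -3], [-1, 1, 0], [2, -2, 1]], D = diag(5, 2, 6), P⁻¹ = [[1, 4, 3], [1, 5, 3], [0, 2, 1]].
L⁴ = P·diag(625, 16, 1296)·P⁻¹ = [[-593, -10116, -5667], [-609, -2420, -1827], [1218, 7432, 4950]].
The requested entry is 1218.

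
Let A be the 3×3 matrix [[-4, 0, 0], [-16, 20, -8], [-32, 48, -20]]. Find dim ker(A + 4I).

2

A + 4I = [[0, 0, 0], [-16, 24, -8], [-32, 48, -16]].
This matrix has rank 1, so its null space has dimension 3 − 1 = 2.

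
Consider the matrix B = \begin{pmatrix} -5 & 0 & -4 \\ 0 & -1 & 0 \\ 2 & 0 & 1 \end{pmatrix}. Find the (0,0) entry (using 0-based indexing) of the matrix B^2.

Characteristic polynomial: λ^3 + 5λ^2 + 7λ + 3 = (λ + 1)^2(λ + 3), so the eigenvalues are -3, -1, -1.
λ=-1: eigenvector (0, 1, 0).
λ=-3: eigenvector (2, 0, -1).
λ=-1: eigenvector (-1, 0, 1).
P = [[0, 2, -1], [1, 0, 0], [0, -1, 1]], D = diag(-1, -3, -1), P⁻¹ = [[0, 1, 0], [1, 0, 1], [1, 0, 2]].
B² = P·diag(1, 9, 1)·P⁻¹ = [[17, 0, 16], [0, 1, 0], [-8, 0, -7]].
The requested entry is 17.

17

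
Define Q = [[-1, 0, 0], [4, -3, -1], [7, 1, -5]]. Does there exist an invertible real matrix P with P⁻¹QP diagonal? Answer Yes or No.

No

Characteristic polynomial: p(s) = s^3 + 9s^2 + 24s + 16 = (s + 1)(s + 4)^2.
s = -4 has algebraic multiplicity 2; rank(Q + 4I) = 2, so geometric multiplicity = 1.
Geometric multiplicity < algebraic multiplicity, so Q is not diagonalizable.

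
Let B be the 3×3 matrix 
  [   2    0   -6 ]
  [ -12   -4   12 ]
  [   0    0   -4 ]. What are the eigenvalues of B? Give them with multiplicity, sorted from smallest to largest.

Characteristic polynomial: p(s) = s^3 + 6s^2 - 32 = (s - 2)(s + 4)^2.
Roots (with multiplicity): -4, -4, 2.

-4, -4, 2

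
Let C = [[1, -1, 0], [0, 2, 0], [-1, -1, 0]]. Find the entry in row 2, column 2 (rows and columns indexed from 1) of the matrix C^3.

8

Characteristic polynomial: μ^3 - 3μ^2 + 2μ = μ(μ - 2)(μ - 1), so the eigenvalues are 0, 1, 2.
μ=0: eigenvector (0, 0, 1).
μ=2: eigenvector (-1, 1, 0).
μ=1: eigenvector (1, 0, -1).
P = [[0, -1, 1], [0, 1, 0], [1, 0, -1]], D = diag(0, 2, 1), P⁻¹ = [[1, 1, 1], [0, 1, 0], [1, 1, 0]].
C³ = P·diag(0, 8, 1)·P⁻¹ = [[1, -7, 0], [0, 8, 0], [-1, -1, 0]].
The requested entry is 8.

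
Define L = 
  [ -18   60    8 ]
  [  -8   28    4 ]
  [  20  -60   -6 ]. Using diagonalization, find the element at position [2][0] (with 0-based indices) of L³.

80

Characteristic polynomial: r^3 - 4r^2 - 4r + 16 = (r - 4)(r - 2)(r + 2), so the eigenvalues are -2, 2, 4.
r=-2: eigenvector (5, 2, -5).
r=4: eigenvector (2, 1, -2).
r=2: eigenvector (-4, -2, 5).
P = [[5, 2, -4], [2, 1, -2], [-5, -2, 5]], D = diag(-2, 4, 2), P⁻¹ = [[1, -2, 0], [0, 5, 2], [1, 0, 1]].
L³ = P·diag(-8, 64, 8)·P⁻¹ = [[-72, 720, 224], [-32, 352, 112], [80, -720, -216]].
The requested entry is 80.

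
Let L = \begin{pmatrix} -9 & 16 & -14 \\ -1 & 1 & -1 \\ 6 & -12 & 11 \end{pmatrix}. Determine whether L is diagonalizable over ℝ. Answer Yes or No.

No

Characteristic polynomial: p(r) = r^3 - 3r^2 - 9r - 5 = (r - 5)(r + 1)^2.
r = -1 has algebraic multiplicity 2; rank(L + 1I) = 2, so geometric multiplicity = 1.
Geometric multiplicity < algebraic multiplicity, so L is not diagonalizable.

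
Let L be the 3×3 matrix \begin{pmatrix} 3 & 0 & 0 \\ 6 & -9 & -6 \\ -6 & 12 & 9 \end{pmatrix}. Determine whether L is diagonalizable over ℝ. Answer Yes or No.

Yes

Characteristic polynomial: p(s) = s^3 - 3s^2 - 9s + 27 = (s - 3)^2(s + 3).
s = 3 has algebraic multiplicity 2; rank(L − 3I) = 1, so geometric multiplicity = 2.
Every eigenvalue has geometric = algebraic multiplicity, so L is diagonalizable.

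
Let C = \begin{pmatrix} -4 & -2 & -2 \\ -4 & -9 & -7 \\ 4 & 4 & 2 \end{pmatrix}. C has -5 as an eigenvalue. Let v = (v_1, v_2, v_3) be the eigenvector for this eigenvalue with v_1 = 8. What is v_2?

C + 5I = [[1, -2, -2], [-4, -4, -7], [4, 4, 7]].
Solving (C + 5I)v = 0 gives the eigenspace spanned by (8, 20, -16).
With v_1 = 8, v = (8, 20, -16), so v_2 = 20.

20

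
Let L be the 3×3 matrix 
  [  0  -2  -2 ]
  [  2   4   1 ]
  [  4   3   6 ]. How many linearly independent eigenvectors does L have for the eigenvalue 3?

L − 3I = [[-3, -2, -2], [2, 1, 1], [4, 3, 3]].
This matrix has rank 2, so its null space has dimension 3 − 2 = 1.

1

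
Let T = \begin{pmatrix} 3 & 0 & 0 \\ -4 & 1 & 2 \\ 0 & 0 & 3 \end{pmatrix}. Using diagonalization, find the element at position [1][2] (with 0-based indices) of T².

Characteristic polynomial: μ^3 - 7μ^2 + 15μ - 9 = (μ - 3)^2(μ - 1), so the eigenvalues are 1, 3, 3.
μ=1: eigenvector (0, 1, 0).
μ=3: eigenvector (1, -2, 0).
μ=3: eigenvector (-1, 3, 1).
P = [[0, 1, -1], [1, -2, 3], [0, 0, 1]], D = diag(1, 3, 3), P⁻¹ = [[2, 1, -1], [1, 0, 1], [0, 0, 1]].
T² = P·diag(1, 9, 9)·P⁻¹ = [[9, 0, 0], [-16, 1, 8], [0, 0, 9]].
The requested entry is 8.

8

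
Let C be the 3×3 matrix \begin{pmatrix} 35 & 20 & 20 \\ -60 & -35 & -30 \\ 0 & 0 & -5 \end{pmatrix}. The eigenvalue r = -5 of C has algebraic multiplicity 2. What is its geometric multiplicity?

2

C + 5I = [[40, 20, 20], [-60, -30, -30], [0, 0, 0]].
This matrix has rank 1, so its null space has dimension 3 − 1 = 2.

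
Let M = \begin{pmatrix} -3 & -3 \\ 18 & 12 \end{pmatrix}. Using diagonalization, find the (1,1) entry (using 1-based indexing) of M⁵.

-14823

Characteristic polynomial: μ^2 - 9μ + 18 = (μ - 6)(μ - 3), so the eigenvalues are 3, 6.
μ=6: eigenvector (1, -3).
μ=3: eigenvector (1, -2).
P = [[1, 1], [-3, -2]], D = diag(6, 3), P⁻¹ = [[-2, -1], [3, 1]].
M⁵ = P·diag(7776, 243)·P⁻¹ = [[-14823, -7533], [45198, 22842]].
The requested entry is -14823.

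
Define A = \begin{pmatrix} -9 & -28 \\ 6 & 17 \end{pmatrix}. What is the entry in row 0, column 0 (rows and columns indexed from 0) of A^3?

-561

Characteristic polynomial: λ^2 - 8λ + 15 = (λ - 5)(λ - 3), so the eigenvalues are 3, 5.
λ=3: eigenvector (7, -3).
λ=5: eigenvector (-2, 1).
P = [[7, -2], [-3, 1]], D = diag(3, 5), P⁻¹ = [[1, 2], [3, 7]].
A³ = P·diag(27, 125)·P⁻¹ = [[-561, -1372], [294, 713]].
The requested entry is -561.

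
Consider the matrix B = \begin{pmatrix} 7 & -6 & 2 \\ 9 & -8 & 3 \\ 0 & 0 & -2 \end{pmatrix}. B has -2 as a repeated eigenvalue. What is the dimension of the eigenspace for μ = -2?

B + 2I = [[9, -6, 2], [9, -6, 3], [0, 0, 0]].
This matrix has rank 2, so its null space has dimension 3 − 2 = 1.

1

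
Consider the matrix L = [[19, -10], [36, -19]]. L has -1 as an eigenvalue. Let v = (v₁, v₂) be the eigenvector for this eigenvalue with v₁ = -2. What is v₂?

-4

L + 1I = [[20, -10], [36, -18]].
Solving (L + 1I)v = 0 gives the eigenspace spanned by (-2, -4).
With v₁ = -2, v = (-2, -4), so v₂ = -4.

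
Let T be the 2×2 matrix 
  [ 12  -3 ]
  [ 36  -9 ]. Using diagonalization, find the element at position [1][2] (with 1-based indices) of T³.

-27

Characteristic polynomial: μ^2 - 3μ = μ(μ - 3), so the eigenvalues are 0, 3.
μ=3: eigenvector (1, 3).
μ=0: eigenvector (1, 4).
P = [[1, 1], [3, 4]], D = diag(3, 0), P⁻¹ = [[4, -1], [-3, 1]].
T³ = P·diag(27, 0)·P⁻¹ = [[108, -27], [324, -81]].
The requested entry is -27.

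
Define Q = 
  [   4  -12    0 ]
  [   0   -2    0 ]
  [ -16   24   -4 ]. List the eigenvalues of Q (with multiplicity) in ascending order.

Characteristic polynomial: p(μ) = μ^3 + 2μ^2 - 16μ - 32 = (μ - 4)(μ + 2)(μ + 4).
Roots (with multiplicity): -4, -2, 4.

-4, -2, 4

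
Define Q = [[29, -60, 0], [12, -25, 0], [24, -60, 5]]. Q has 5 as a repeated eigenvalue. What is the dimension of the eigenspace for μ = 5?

2

Q − 5I = [[24, -60, 0], [12, -30, 0], [24, -60, 0]].
This matrix has rank 1, so its null space has dimension 3 − 1 = 2.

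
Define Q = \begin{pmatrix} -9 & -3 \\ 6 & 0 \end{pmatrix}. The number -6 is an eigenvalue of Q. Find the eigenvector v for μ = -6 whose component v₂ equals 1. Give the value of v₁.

-1

Q + 6I = [[-3, -3], [6, 6]].
Solving (Q + 6I)v = 0 gives the eigenspace spanned by (-1, 1).
With v₂ = 1, v = (-1, 1), so v₁ = -1.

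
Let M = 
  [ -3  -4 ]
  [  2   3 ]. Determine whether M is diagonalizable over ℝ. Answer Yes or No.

Characteristic polynomial: p(μ) = μ^2 - 1 = (μ - 1)(μ + 1).
All 2 eigenvalues are distinct, so M is diagonalizable.

Yes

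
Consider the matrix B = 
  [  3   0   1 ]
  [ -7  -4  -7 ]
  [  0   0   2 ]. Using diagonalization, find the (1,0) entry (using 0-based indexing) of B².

Characteristic polynomial: λ^3 - λ^2 - 14λ + 24 = (λ - 3)(λ - 2)(λ + 4), so the eigenvalues are -4, 2, 3.
λ=3: eigenvector (1, -1, 0).
λ=-4: eigenvector (0, 1, 0).
λ=2: eigenvector (-1, 0, 1).
P = [[1, 0, -1], [-1, 1, 0], [0, 0, 1]], D = diag(3, -4, 2), P⁻¹ = [[1, 0, 1], [1, 1, 1], [0, 0, 1]].
B² = P·diag(9, 16, 4)·P⁻¹ = [[9, 0, 5], [7, 16, 7], [0, 0, 4]].
The requested entry is 7.

7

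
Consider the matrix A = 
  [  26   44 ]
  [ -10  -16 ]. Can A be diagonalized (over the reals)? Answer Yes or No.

Yes

Characteristic polynomial: p(t) = t^2 - 10t + 24 = (t - 6)(t - 4).
All 2 eigenvalues are distinct, so A is diagonalizable.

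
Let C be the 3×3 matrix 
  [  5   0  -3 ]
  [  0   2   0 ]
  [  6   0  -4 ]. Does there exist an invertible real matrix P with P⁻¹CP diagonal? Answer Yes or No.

Yes

Characteristic polynomial: p(μ) = μ^3 - 3μ^2 + 4 = (μ - 2)^2(μ + 1).
μ = 2 has algebraic multiplicity 2; rank(C − 2I) = 1, so geometric multiplicity = 2.
Every eigenvalue has geometric = algebraic multiplicity, so C is diagonalizable.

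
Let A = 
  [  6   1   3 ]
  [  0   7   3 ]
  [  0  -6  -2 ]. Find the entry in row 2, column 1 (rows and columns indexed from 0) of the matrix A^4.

-510

Characteristic polynomial: μ^3 - 11μ^2 + 34μ - 24 = (μ - 6)(μ - 4)(μ - 1), so the eigenvalues are 1, 4, 6.
μ=6: eigenvector (1, 0, 0).
μ=4: eigenvector (1, 1, -1).
μ=1: eigenvector (-1, -1, 2).
P = [[1, 1, -1], [0, 1, -1], [0, -1, 2]], D = diag(6, 4, 1), P⁻¹ = [[1, -1, 0], [0, 2, 1], [0, 1, 1]].
A⁴ = P·diag(1296, 256, 1)·P⁻¹ = [[1296, -785, 255], [0, 511, 255], [0, -510, -254]].
The requested entry is -510.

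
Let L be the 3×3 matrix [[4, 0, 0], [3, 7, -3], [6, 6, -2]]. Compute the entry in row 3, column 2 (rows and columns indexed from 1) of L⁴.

Characteristic polynomial: μ^3 - 9μ^2 + 24μ - 16 = (μ - 4)^2(μ - 1), so the eigenvalues are 1, 4, 4.
μ=4: eigenvector (1, 0, 1).
μ=1: eigenvector (0, 1, 2).
μ=4: eigenvector (0, -1, -1).
P = [[1, 0, 0], [0, 1, -1], [1, 2, -1]], D = diag(4, 1, 4), P⁻¹ = [[1, 0, 0], [-1, -1, 1], [-1, -2, 1]].
L⁴ = P·diag(256, 1, 256)·P⁻¹ = [[256, 0, 0], [255, 511, -255], [510, 510, -254]].
The requested entry is 510.

510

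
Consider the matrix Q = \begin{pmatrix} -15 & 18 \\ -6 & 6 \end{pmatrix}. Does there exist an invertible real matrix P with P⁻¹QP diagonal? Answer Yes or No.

Yes

Characteristic polynomial: p(s) = s^2 + 9s + 18 = (s + 3)(s + 6).
All 2 eigenvalues are distinct, so Q is diagonalizable.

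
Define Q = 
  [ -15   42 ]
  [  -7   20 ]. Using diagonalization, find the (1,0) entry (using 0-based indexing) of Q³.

-217

Characteristic polynomial: μ^2 - 5μ - 6 = (μ - 6)(μ + 1), so the eigenvalues are -1, 6.
μ=-1: eigenvector (3, 1).
μ=6: eigenvector (-2, -1).
P = [[3, -2], [1, -1]], D = diag(-1, 6), P⁻¹ = [[1, -2], [1, -3]].
Q³ = P·diag(-1, 216)·P⁻¹ = [[-435, 1302], [-217, 650]].
The requested entry is -217.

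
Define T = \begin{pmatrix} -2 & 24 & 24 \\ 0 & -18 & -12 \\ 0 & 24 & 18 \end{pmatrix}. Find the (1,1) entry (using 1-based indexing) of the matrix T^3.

-8

Characteristic polynomial: s^3 + 2s^2 - 36s - 72 = (s - 6)(s + 2)(s + 6), so the eigenvalues are -6, -2, 6.
s=-2: eigenvector (1, 0, 0).
s=-6: eigenvector (0, 1, -1).
s=6: eigenvector (3, -1, 2).
P = [[1, 0, 3], [0, 1, -1], [0, -1, 2]], D = diag(-2, -6, 6), P⁻¹ = [[1, -3, -3], [0, 2, 1], [0, 1, 1]].
T³ = P·diag(-8, -216, 216)·P⁻¹ = [[-8, 672, 672], [0, -648, -432], [0, 864, 648]].
The requested entry is -8.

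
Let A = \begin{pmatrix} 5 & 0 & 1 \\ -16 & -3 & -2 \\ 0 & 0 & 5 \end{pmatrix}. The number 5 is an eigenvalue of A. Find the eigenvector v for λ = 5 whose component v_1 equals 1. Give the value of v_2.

A − 5I = [[0, 0, 1], [-16, -8, -2], [0, 0, 0]].
Solving (A − 5I)v = 0 gives the eigenspace spanned by (1, -2, 0).
With v_1 = 1, v = (1, -2, 0), so v_2 = -2.

-2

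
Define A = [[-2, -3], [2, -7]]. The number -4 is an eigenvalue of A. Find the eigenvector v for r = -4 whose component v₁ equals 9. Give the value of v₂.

A + 4I = [[2, -3], [2, -3]].
Solving (A + 4I)v = 0 gives the eigenspace spanned by (9, 6).
With v₁ = 9, v = (9, 6), so v₂ = 6.

6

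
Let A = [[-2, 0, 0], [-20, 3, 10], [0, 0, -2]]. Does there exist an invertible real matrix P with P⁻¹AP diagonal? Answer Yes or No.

Yes

Characteristic polynomial: p(μ) = μ^3 + μ^2 - 8μ - 12 = (μ - 3)(μ + 2)^2.
μ = -2 has algebraic multiplicity 2; rank(A + 2I) = 1, so geometric multiplicity = 2.
Every eigenvalue has geometric = algebraic multiplicity, so A is diagonalizable.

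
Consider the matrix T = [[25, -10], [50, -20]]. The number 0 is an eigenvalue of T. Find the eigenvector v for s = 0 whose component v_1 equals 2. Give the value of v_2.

5

T = [[25, -10], [50, -20]].
Solving (T)v = 0 gives the eigenspace spanned by (2, 5).
With v_1 = 2, v = (2, 5), so v_2 = 5.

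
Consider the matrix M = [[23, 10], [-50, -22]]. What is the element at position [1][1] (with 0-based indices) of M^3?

Characteristic polynomial: λ^2 - λ - 6 = (λ - 3)(λ + 2), so the eigenvalues are -2, 3.
λ=3: eigenvector (1, -2).
λ=-2: eigenvector (-2, 5).
P = [[1, -2], [-2, 5]], D = diag(3, -2), P⁻¹ = [[5, 2], [2, 1]].
M³ = P·diag(27, -8)·P⁻¹ = [[167, 70], [-350, -148]].
The requested entry is -148.

-148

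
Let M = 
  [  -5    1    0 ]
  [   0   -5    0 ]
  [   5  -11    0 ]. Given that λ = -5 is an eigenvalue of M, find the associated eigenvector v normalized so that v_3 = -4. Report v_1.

4

M + 5I = [[0, 1, 0], [0, 0, 0], [5, -11, 5]].
Solving (M + 5I)v = 0 gives the eigenspace spanned by (4, 0, -4).
With v_3 = -4, v = (4, 0, -4), so v_1 = 4.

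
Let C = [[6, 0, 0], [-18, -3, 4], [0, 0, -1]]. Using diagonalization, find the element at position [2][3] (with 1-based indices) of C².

-16

Characteristic polynomial: t^3 - 2t^2 - 21t - 18 = (t - 6)(t + 1)(t + 3), so the eigenvalues are -3, -1, 6.
t=6: eigenvector (1, -2, 0).
t=-3: eigenvector (0, 1, 0).
t=-1: eigenvector (0, 2, 1).
P = [[1, 0, 0], [-2, 1, 2], [0, 0, 1]], D = diag(6, -3, -1), P⁻¹ = [[1, 0, 0], [2, 1, -2], [0, 0, 1]].
C² = P·diag(36, 9, 1)·P⁻¹ = [[36, 0, 0], [-54, 9, -16], [0, 0, 1]].
The requested entry is -16.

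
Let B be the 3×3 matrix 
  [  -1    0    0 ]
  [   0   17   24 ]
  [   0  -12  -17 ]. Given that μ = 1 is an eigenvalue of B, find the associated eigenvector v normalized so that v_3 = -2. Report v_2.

B − 1I = [[-2, 0, 0], [0, 16, 24], [0, -12, -18]].
Solving (B − 1I)v = 0 gives the eigenspace spanned by (0, 3, -2).
With v_3 = -2, v = (0, 3, -2), so v_2 = 3.

3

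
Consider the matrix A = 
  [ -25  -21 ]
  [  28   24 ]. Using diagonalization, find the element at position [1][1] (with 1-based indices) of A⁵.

Characteristic polynomial: μ^2 + μ - 12 = (μ - 3)(μ + 4), so the eigenvalues are -4, 3.
μ=-4: eigenvector (1, -1).
μ=3: eigenvector (-3, 4).
P = [[1, -3], [-1, 4]], D = diag(-4, 3), P⁻¹ = [[4, 3], [1, 1]].
A⁵ = P·diag(-1024, 243)·P⁻¹ = [[-4825, -3801], [5068, 4044]].
The requested entry is -4825.

-4825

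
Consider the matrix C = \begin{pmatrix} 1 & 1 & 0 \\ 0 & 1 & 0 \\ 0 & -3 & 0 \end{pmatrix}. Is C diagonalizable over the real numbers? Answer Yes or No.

Characteristic polynomial: p(λ) = λ^3 - 2λ^2 + λ = λ(λ - 1)^2.
λ = 1 has algebraic multiplicity 2; rank(C − 1I) = 2, so geometric multiplicity = 1.
Geometric multiplicity < algebraic multiplicity, so C is not diagonalizable.

No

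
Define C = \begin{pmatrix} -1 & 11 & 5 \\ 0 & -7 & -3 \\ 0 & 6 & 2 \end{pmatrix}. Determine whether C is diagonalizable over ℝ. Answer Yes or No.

Characteristic polynomial: p(r) = r^3 + 6r^2 + 9r + 4 = (r + 1)^2(r + 4).
r = -1 has algebraic multiplicity 2; rank(C + 1I) = 2, so geometric multiplicity = 1.
Geometric multiplicity < algebraic multiplicity, so C is not diagonalizable.

No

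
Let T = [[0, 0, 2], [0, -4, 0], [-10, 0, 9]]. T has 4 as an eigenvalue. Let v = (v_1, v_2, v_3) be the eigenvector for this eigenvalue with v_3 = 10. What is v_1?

5

T − 4I = [[-4, 0, 2], [0, -8, 0], [-10, 0, 5]].
Solving (T − 4I)v = 0 gives the eigenspace spanned by (5, 0, 10).
With v_3 = 10, v = (5, 0, 10), so v_1 = 5.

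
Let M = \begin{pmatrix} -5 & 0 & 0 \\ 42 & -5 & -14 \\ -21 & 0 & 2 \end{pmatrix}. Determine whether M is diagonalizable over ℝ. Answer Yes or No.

Characteristic polynomial: p(λ) = λ^3 + 8λ^2 + 5λ - 50 = (λ - 2)(λ + 5)^2.
λ = -5 has algebraic multiplicity 2; rank(M + 5I) = 1, so geometric multiplicity = 2.
Every eigenvalue has geometric = algebraic multiplicity, so M is diagonalizable.

Yes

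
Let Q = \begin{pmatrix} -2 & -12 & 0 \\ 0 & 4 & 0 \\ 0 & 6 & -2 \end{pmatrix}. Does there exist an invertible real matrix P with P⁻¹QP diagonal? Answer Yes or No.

Yes

Characteristic polynomial: p(μ) = μ^3 - 12μ - 16 = (μ - 4)(μ + 2)^2.
μ = -2 has algebraic multiplicity 2; rank(Q + 2I) = 1, so geometric multiplicity = 2.
Every eigenvalue has geometric = algebraic multiplicity, so Q is diagonalizable.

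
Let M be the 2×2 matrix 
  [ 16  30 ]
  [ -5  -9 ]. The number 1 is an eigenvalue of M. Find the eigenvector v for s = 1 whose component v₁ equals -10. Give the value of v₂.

M − 1I = [[15, 30], [-5, -10]].
Solving (M − 1I)v = 0 gives the eigenspace spanned by (-10, 5).
With v₁ = -10, v = (-10, 5), so v₂ = 5.

5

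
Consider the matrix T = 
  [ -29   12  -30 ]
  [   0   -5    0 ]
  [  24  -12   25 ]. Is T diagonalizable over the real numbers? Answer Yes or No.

Characteristic polynomial: p(r) = r^3 + 9r^2 + 15r - 25 = (r - 1)(r + 5)^2.
r = -5 has algebraic multiplicity 2; rank(T + 5I) = 1, so geometric multiplicity = 2.
Every eigenvalue has geometric = algebraic multiplicity, so T is diagonalizable.

Yes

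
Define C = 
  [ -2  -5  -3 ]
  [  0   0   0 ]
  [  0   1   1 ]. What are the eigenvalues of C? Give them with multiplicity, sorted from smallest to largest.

Characteristic polynomial: p(λ) = λ^3 + λ^2 - 2λ = λ(λ - 1)(λ + 2).
Roots (with multiplicity): -2, 0, 1.

-2, 0, 1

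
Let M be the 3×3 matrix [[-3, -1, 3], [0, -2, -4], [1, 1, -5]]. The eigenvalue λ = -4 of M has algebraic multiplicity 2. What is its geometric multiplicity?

1

M + 4I = [[1, -1, 3], [0, 2, -4], [1, 1, -1]].
This matrix has rank 2, so its null space has dimension 3 − 2 = 1.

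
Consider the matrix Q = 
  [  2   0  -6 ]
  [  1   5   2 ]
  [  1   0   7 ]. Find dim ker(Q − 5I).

2

Q − 5I = [[-3, 0, -6], [1, 0, 2], [1, 0, 2]].
This matrix has rank 1, so its null space has dimension 3 − 1 = 2.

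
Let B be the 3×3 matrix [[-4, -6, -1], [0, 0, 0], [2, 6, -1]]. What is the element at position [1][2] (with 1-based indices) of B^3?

-54

Characteristic polynomial: t^3 + 5t^2 + 6t = t(t + 2)(t + 3), so the eigenvalues are -3, -2, 0.
t=-3: eigenvector (1, 0, -1).
t=-2: eigenvector (-1, 0, 2).
t=0: eigenvector (-2, 1, 2).
P = [[1, -1, -2], [0, 0, 1], [-1, 2, 2]], D = diag(-3, -2, 0), P⁻¹ = [[2, 2, 1], [1, 0, 1], [0, 1, 0]].
B³ = P·diag(-27, -8, 0)·P⁻¹ = [[-46, -54, -19], [0, 0, 0], [38, 54, 11]].
The requested entry is -54.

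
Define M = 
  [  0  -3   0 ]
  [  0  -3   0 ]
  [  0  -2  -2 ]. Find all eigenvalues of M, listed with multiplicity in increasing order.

-3, -2, 0

Characteristic polynomial: p(r) = r^3 + 5r^2 + 6r = r(r + 2)(r + 3).
Roots (with multiplicity): -3, -2, 0.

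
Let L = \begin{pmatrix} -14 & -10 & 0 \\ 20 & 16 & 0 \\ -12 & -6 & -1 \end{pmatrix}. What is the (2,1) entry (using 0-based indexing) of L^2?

30

Characteristic polynomial: r^3 - r^2 - 26r - 24 = (r - 6)(r + 1)(r + 4), so the eigenvalues are -4, -1, 6.
r=6: eigenvector (1, -2, 0).
r=-4: eigenvector (1, -1, 2).
r=-1: eigenvector (0, 0, 1).
P = [[1, 1, 0], [-2, -1, 0], [0, 2, 1]], D = diag(6, -4, -1), P⁻¹ = [[-1, -1, 0], [2, 1, 0], [-4, -2, 1]].
L² = P·diag(36, 16, 1)·P⁻¹ = [[-4, -20, 0], [40, 56, 0], [60, 30, 1]].
The requested entry is 30.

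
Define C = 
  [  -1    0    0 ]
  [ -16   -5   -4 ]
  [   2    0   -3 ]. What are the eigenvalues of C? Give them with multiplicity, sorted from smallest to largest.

Characteristic polynomial: p(r) = r^3 + 9r^2 + 23r + 15 = (r + 1)(r + 3)(r + 5).
Roots (with multiplicity): -5, -3, -1.

-5, -3, -1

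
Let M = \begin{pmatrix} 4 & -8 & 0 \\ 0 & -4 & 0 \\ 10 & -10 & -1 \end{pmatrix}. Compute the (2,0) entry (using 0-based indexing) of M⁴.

Characteristic polynomial: t^3 + t^2 - 16t - 16 = (t - 4)(t + 1)(t + 4), so the eigenvalues are -4, -1, 4.
t=4: eigenvector (1, 0, 2).
t=-1: eigenvector (0, 0, 1).
t=-4: eigenvector (1, 1, 0).
P = [[1, 0, 1], [0, 0, 1], [2, 1, 0]], D = diag(4, -1, -4), P⁻¹ = [[1, -1, 0], [-2, 2, 1], [0, 1, 0]].
M⁴ = P·diag(256, 1, 256)·P⁻¹ = [[256, 0, 0], [0, 256, 0], [510, -510, 1]].
The requested entry is 510.

510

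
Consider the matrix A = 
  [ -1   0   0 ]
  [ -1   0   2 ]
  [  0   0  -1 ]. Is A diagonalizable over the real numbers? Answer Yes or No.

Characteristic polynomial: p(t) = t^3 + 2t^2 + t = t(t + 1)^2.
t = -1 has algebraic multiplicity 2; rank(A + 1I) = 1, so geometric multiplicity = 2.
Every eigenvalue has geometric = algebraic multiplicity, so A is diagonalizable.

Yes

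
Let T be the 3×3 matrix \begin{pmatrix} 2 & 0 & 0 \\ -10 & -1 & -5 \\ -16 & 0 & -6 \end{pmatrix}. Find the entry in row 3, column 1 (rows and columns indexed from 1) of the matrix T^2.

64

Characteristic polynomial: s^3 + 5s^2 - 8s - 12 = (s - 2)(s + 1)(s + 6), so the eigenvalues are -6, -1, 2.
s=2: eigenvector (1, 0, -2).
s=-1: eigenvector (0, 1, 0).
s=-6: eigenvector (0, 1, 1).
P = [[1, 0, 0], [0, 1, 1], [-2, 0, 1]], D = diag(2, -1, -6), P⁻¹ = [[1, 0, 0], [-2, 1, -1], [2, 0, 1]].
T² = P·diag(4, 1, 36)·P⁻¹ = [[4, 0, 0], [70, 1, 35], [64, 0, 36]].
The requested entry is 64.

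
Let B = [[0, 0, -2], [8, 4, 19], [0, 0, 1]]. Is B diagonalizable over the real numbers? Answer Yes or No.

Characteristic polynomial: p(t) = t^3 - 5t^2 + 4t = t(t - 4)(t - 1).
All 3 eigenvalues are distinct, so B is diagonalizable.

Yes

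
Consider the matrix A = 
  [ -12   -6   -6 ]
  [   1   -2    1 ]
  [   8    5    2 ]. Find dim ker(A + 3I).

A + 3I = [[-9, -6, -6], [1, 1, 1], [8, 5, 5]].
This matrix has rank 2, so its null space has dimension 3 − 2 = 1.

1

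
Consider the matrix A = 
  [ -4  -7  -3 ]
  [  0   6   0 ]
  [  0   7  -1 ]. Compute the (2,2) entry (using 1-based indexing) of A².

36

Characteristic polynomial: μ^3 - μ^2 - 26μ - 24 = (μ - 6)(μ + 1)(μ + 4), so the eigenvalues are -4, -1, 6.
μ=-4: eigenvector (1, 0, 0).
μ=6: eigenvector (-1, 1, 1).
μ=-1: eigenvector (-1, 0, 1).
P = [[1, -1, -1], [0, 1, 0], [0, 1, 1]], D = diag(-4, 6, -1), P⁻¹ = [[1, 0, 1], [0, 1, 0], [0, -1, 1]].
A² = P·diag(16, 36, 1)·P⁻¹ = [[16, -35, 15], [0, 36, 0], [0, 35, 1]].
The requested entry is 36.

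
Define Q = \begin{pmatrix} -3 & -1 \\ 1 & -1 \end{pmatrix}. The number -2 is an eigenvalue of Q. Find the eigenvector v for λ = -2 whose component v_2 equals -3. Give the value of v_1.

Q + 2I = [[-1, -1], [1, 1]].
Solving (Q + 2I)v = 0 gives the eigenspace spanned by (3, -3).
With v_2 = -3, v = (3, -3), so v_1 = 3.

3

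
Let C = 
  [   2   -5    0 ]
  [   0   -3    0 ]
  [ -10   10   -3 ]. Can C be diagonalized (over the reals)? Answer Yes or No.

Yes

Characteristic polynomial: p(λ) = λ^3 + 4λ^2 - 3λ - 18 = (λ - 2)(λ + 3)^2.
λ = -3 has algebraic multiplicity 2; rank(C + 3I) = 1, so geometric multiplicity = 2.
Every eigenvalue has geometric = algebraic multiplicity, so C is diagonalizable.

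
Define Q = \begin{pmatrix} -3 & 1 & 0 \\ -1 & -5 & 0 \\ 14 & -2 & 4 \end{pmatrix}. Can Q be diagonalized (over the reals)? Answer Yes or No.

No

Characteristic polynomial: p(μ) = μ^3 + 4μ^2 - 16μ - 64 = (μ - 4)(μ + 4)^2.
μ = -4 has algebraic multiplicity 2; rank(Q + 4I) = 2, so geometric multiplicity = 1.
Geometric multiplicity < algebraic multiplicity, so Q is not diagonalizable.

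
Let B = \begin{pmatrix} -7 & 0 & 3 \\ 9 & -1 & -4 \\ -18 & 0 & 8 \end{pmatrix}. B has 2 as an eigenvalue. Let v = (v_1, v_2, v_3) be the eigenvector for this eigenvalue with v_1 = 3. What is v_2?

B − 2I = [[-9, 0, 3], [9, -3, -4], [-18, 0, 6]].
Solving (B − 2I)v = 0 gives the eigenspace spanned by (3, -3, 9).
With v_1 = 3, v = (3, -3, 9), so v_2 = -3.

-3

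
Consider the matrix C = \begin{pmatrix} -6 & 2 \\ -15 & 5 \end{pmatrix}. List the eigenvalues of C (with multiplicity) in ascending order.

Characteristic polynomial: p(r) = r^2 + r = r(r + 1).
Roots (with multiplicity): -1, 0.

-1, 0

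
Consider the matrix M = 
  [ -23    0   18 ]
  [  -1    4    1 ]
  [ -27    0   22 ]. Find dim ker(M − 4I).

M − 4I = [[-27, 0, 18], [-1, 0, 1], [-27, 0, 18]].
This matrix has rank 2, so its null space has dimension 3 − 2 = 1.

1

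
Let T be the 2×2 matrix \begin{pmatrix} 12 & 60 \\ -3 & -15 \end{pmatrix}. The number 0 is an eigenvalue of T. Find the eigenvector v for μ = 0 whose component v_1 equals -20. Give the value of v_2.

T = [[12, 60], [-3, -15]].
Solving (T)v = 0 gives the eigenspace spanned by (-20, 4).
With v_1 = -20, v = (-20, 4), so v_2 = 4.

4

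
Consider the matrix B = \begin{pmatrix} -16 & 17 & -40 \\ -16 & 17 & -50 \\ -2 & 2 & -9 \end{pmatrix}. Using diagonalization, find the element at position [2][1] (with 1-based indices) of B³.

-496

Characteristic polynomial: μ^3 + 8μ^2 + 11μ - 20 = (μ - 1)(μ + 4)(μ + 5), so the eigenvalues are -5, -4, 1.
μ=-4: eigenvector (1, -4, -2).
μ=-5: eigenvector (1, 3, 1).
μ=1: eigenvector (1, 1, 0).
P = [[1, 1, 1], [-4, 3, 1], [-2, 1, 0]], D = diag(-4, -5, 1), P⁻¹ = [[1, -1, 2], [2, -2, 5], [-2, 3, -7]].
B³ = P·diag(-64, -125, 1)·P⁻¹ = [[-316, 317, -760], [-496, 497, -1370], [-122, 122, -369]].
The requested entry is -496.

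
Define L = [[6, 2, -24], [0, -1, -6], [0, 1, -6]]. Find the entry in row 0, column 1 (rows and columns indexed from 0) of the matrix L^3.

74

Characteristic polynomial: r^3 + r^2 - 30r - 72 = (r - 6)(r + 3)(r + 4), so the eigenvalues are -4, -3, 6.
r=-3: eigenvector (2, 3, 1).
r=6: eigenvector (1, 0, 0).
r=-4: eigenvector (2, 2, 1).
P = [[2, 1, 2], [3, 0, 2], [1, 0, 1]], D = diag(-3, 6, -4), P⁻¹ = [[0, 1, -2], [1, 0, -2], [0, -1, 3]].
L³ = P·diag(-27, 216, -64)·P⁻¹ = [[216, 74, -708], [0, 47, -222], [0, 37, -138]].
The requested entry is 74.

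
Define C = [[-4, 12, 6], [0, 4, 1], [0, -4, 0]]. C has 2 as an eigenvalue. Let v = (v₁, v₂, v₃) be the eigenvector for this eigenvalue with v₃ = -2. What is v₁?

0

C − 2I = [[-6, 12, 6], [0, 2, 1], [0, -4, -2]].
Solving (C − 2I)v = 0 gives the eigenspace spanned by (0, 1, -2).
With v₃ = -2, v = (0, 1, -2), so v₁ = 0.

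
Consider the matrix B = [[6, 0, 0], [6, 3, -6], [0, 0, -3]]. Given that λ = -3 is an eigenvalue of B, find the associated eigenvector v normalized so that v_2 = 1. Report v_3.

B + 3I = [[9, 0, 0], [6, 6, -6], [0, 0, 0]].
Solving (B + 3I)v = 0 gives the eigenspace spanned by (0, 1, 1).
With v_2 = 1, v = (0, 1, 1), so v_3 = 1.

1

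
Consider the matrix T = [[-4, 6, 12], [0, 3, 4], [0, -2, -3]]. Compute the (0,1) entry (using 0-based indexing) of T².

-30

Characteristic polynomial: r^3 + 4r^2 - r - 4 = (r - 1)(r + 1)(r + 4), so the eigenvalues are -4, -1, 1.
r=-4: eigenvector (1, 0, 0).
r=-1: eigenvector (2, -1, 1).
r=1: eigenvector (0, -2, 1).
P = [[1, 2, 0], [0, -1, -2], [0, 1, 1]], D = diag(-4, -1, 1), P⁻¹ = [[1, -2, -4], [0, 1, 2], [0, -1, -1]].
T² = P·diag(16, 1, 1)·P⁻¹ = [[16, -30, -60], [0, 1, 0], [0, 0, 1]].
The requested entry is -30.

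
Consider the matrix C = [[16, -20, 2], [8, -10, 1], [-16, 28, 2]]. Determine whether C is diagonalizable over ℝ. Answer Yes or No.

Characteristic polynomial: p(t) = t^3 - 8t^2 + 16t = t(t - 4)^2.
t = 4 has algebraic multiplicity 2; rank(C − 4I) = 2, so geometric multiplicity = 1.
Geometric multiplicity < algebraic multiplicity, so C is not diagonalizable.

No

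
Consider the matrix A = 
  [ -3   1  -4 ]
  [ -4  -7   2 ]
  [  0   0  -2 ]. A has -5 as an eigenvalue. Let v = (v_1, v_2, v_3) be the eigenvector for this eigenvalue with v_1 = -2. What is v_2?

4

A + 5I = [[2, 1, -4], [-4, -2, 2], [0, 0, 3]].
Solving (A + 5I)v = 0 gives the eigenspace spanned by (-2, 4, 0).
With v_1 = -2, v = (-2, 4, 0), so v_2 = 4.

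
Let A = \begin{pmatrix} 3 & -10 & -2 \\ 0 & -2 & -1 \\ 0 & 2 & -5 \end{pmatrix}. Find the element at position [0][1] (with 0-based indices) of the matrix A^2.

-14

Characteristic polynomial: s^3 + 4s^2 - 9s - 36 = (s - 3)(s + 3)(s + 4), so the eigenvalues are -4, -3, 3.
s=3: eigenvector (1, 0, 0).
s=-3: eigenvector (2, 1, 1).
s=-4: eigenvector (2, 1, 2).
P = [[1, 2, 2], [0, 1, 1], [0, 1, 2]], D = diag(3, -3, -4), P⁻¹ = [[1, -2, 0], [0, 2, -1], [0, -1, 1]].
A² = P·diag(9, 9, 16)·P⁻¹ = [[9, -14, 14], [0, 2, 7], [0, -14, 23]].
The requested entry is -14.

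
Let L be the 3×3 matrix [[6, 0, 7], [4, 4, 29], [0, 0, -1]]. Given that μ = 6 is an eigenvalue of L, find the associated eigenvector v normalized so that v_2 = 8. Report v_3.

L − 6I = [[0, 0, 7], [4, -2, 29], [0, 0, -7]].
Solving (L − 6I)v = 0 gives the eigenspace spanned by (4, 8, 0).
With v_2 = 8, v = (4, 8, 0), so v_3 = 0.

0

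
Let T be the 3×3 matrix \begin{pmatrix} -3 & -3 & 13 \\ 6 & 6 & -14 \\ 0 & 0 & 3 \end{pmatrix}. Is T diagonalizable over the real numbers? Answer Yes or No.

Characteristic polynomial: p(r) = r^3 - 6r^2 + 9r = r(r - 3)^2.
r = 3 has algebraic multiplicity 2; rank(T − 3I) = 2, so geometric multiplicity = 1.
Geometric multiplicity < algebraic multiplicity, so T is not diagonalizable.

No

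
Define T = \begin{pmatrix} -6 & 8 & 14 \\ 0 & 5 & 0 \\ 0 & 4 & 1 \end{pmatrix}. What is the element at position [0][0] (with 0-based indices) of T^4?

Characteristic polynomial: λ^3 - 31λ + 30 = (λ - 5)(λ - 1)(λ + 6), so the eigenvalues are -6, 1, 5.
λ=5: eigenvector (2, 1, 1).
λ=-6: eigenvector (1, 0, 0).
λ=1: eigenvector (2, 0, 1).
P = [[2, 1, 2], [1, 0, 0], [1, 0, 1]], D = diag(5, -6, 1), P⁻¹ = [[0, 1, 0], [1, 0, -2], [0, -1, 1]].
T⁴ = P·diag(625, 1296, 1)·P⁻¹ = [[1296, 1248, -2590], [0, 625, 0], [0, 624, 1]].
The requested entry is 1296.

1296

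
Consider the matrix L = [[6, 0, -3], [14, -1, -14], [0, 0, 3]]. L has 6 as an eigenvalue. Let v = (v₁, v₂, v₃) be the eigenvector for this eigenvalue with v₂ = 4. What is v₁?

2

L − 6I = [[0, 0, -3], [14, -7, -14], [0, 0, -3]].
Solving (L − 6I)v = 0 gives the eigenspace spanned by (2, 4, 0).
With v₂ = 4, v = (2, 4, 0), so v₁ = 2.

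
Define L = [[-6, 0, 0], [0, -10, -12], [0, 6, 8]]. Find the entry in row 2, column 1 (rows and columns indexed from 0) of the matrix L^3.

Characteristic polynomial: r^3 + 8r^2 + 4r - 48 = (r - 2)(r + 4)(r + 6), so the eigenvalues are -6, -4, 2.
r=-6: eigenvector (1, 0, 0).
r=-4: eigenvector (0, -2, 1).
r=2: eigenvector (0, -1, 1).
P = [[1, 0, 0], [0, -2, -1], [0, 1, 1]], D = diag(-6, -4, 2), P⁻¹ = [[1, 0, 0], [0, -1, -1], [0, 1, 2]].
L³ = P·diag(-216, -64, 8)·P⁻¹ = [[-216, 0, 0], [0, -136, -144], [0, 72, 80]].
The requested entry is 72.

72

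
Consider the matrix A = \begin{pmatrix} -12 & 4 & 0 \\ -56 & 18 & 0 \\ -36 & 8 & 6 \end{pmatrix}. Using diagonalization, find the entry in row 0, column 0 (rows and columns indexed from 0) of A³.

Characteristic polynomial: s^3 - 12s^2 + 44s - 48 = (s - 6)(s - 4)(s - 2), so the eigenvalues are 2, 4, 6.
s=4: eigenvector (1, 4, 2).
s=2: eigenvector (-2, -7, -4).
s=6: eigenvector (0, 0, 1).
P = [[1, -2, 0], [4, -7, 0], [2, -4, 1]], D = diag(4, 2, 6), P⁻¹ = [[-7, 2, 0], [-4, 1, 0], [-2, 0, 1]].
A³ = P·diag(64, 8, 216)·P⁻¹ = [[-384, 112, 0], [-1568, 456, 0], [-1200, 224, 216]].
The requested entry is -384.

-384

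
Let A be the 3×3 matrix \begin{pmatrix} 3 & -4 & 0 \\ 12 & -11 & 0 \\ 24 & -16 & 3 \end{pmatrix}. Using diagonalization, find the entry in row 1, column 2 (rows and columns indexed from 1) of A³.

-196

Characteristic polynomial: μ^3 + 5μ^2 - 9μ - 45 = (μ - 3)(μ + 3)(μ + 5), so the eigenvalues are -5, -3, 3.
μ=-5: eigenvector (1, 2, 1).
μ=-3: eigenvector (-2, -3, 0).
μ=3: eigenvector (0, 0, 1).
P = [[1, -2, 0], [2, -3, 0], [1, 0, 1]], D = diag(-5, -3, 3), P⁻¹ = [[-3, 2, 0], [-2, 1, 0], [3, -2, 1]].
A³ = P·diag(-125, -27, 27)·P⁻¹ = [[267, -196, 0], [588, -419, 0], [456, -304, 27]].
The requested entry is -196.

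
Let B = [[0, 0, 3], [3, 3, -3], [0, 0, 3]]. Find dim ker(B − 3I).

2

B − 3I = [[-3, 0, 3], [3, 0, -3], [0, 0, 0]].
This matrix has rank 1, so its null space has dimension 3 − 1 = 2.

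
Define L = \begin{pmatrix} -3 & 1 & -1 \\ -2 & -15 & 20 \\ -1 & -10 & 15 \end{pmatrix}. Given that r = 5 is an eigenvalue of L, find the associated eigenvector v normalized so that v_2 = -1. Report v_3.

L − 5I = [[-8, 1, -1], [-2, -20, 20], [-1, -10, 10]].
Solving (L − 5I)v = 0 gives the eigenspace spanned by (0, -1, -1).
With v_2 = -1, v = (0, -1, -1), so v_3 = -1.

-1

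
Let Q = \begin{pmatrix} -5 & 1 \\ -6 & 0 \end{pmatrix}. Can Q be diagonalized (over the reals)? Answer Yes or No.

Characteristic polynomial: p(λ) = λ^2 + 5λ + 6 = (λ + 2)(λ + 3).
All 2 eigenvalues are distinct, so Q is diagonalizable.

Yes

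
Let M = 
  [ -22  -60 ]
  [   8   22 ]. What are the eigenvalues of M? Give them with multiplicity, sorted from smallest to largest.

-2, 2

Characteristic polynomial: p(r) = r^2 - 4 = (r - 2)(r + 2).
Roots (with multiplicity): -2, 2.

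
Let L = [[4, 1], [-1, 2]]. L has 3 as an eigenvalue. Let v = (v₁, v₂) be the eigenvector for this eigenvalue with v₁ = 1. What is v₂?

L − 3I = [[1, 1], [-1, -1]].
Solving (L − 3I)v = 0 gives the eigenspace spanned by (1, -1).
With v₁ = 1, v = (1, -1), so v₂ = -1.

-1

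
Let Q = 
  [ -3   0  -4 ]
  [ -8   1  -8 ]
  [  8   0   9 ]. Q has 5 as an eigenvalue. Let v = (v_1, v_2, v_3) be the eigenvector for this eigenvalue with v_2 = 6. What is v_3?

-6

Q − 5I = [[-8, 0, -4], [-8, -4, -8], [8, 0, 4]].
Solving (Q − 5I)v = 0 gives the eigenspace spanned by (3, 6, -6).
With v_2 = 6, v = (3, 6, -6), so v_3 = -6.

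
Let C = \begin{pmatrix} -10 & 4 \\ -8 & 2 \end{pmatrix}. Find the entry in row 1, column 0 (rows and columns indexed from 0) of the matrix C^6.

Characteristic polynomial: r^2 + 8r + 12 = (r + 2)(r + 6), so the eigenvalues are -6, -2.
r=-2: eigenvector (-1, -2).
r=-6: eigenvector (1, 1).
P = [[-1, 1], [-2, 1]], D = diag(-2, -6), P⁻¹ = [[1, -1], [2, -1]].
C⁶ = P·diag(64, 46656)·P⁻¹ = [[93248, -46592], [93184, -46528]].
The requested entry is 93184.

93184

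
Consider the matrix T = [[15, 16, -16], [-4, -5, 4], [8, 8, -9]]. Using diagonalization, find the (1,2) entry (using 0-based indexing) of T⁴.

80

Characteristic polynomial: s^3 - s^2 - 5s - 3 = (s - 3)(s + 1)^2, so the eigenvalues are -1, -1, 3.
s=-1: eigenvector (-3, 1, -2).
s=3: eigenvector (4, -1, 2).
s=-1: eigenvector (2, -1, 1).
P = [[-3, 4, 2], [1, -1, -1], [-2, 2, 1]], D = diag(-1, 3, -1), P⁻¹ = [[1, 0, -2], [1, 1, -1], [0, -2, -1]].
T⁴ = P·diag(1, 81, 1)·P⁻¹ = [[321, 320, -320], [-80, -79, 80], [160, 160, -159]].
The requested entry is 80.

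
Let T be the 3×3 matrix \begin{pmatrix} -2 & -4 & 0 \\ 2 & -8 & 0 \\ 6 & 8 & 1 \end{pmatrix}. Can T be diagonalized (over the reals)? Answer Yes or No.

Yes

Characteristic polynomial: p(s) = s^3 + 9s^2 + 14s - 24 = (s - 1)(s + 4)(s + 6).
All 3 eigenvalues are distinct, so T is diagonalizable.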